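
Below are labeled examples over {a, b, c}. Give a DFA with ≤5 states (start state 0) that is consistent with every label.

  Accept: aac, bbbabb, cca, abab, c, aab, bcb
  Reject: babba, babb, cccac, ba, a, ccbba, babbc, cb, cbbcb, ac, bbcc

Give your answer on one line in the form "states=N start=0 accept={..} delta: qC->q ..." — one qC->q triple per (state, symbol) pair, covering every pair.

State merging on the prefix tree: take the shortest (then alphabetical) example prefix whose next move is undefined and point that move at state 0, else 1, else 2, ...; a target is out if some Accept/Reject pair would then sit in one state with the same input left (inseparable). If every existing state is out, open a new one.
a: 0a undefined. 0a->0: no, aac/ac meet in 0 with "c" left. Open state 1: 0a->1.
b: 0b undefined. 0b->0: no, bbbabb/babb meet in 1 with "bb" left. 0b->1: ok.
c: 0c undefined. 0c->0: no, cca/a meet in 1. 0c->1: no, c/a meet in 1. Open state 2: 0c->2.
aa: 1a undefined. 1a->0: no, aab/a meet in 1. 1a->1: no, aac/ac meet in 1 with "c" left. 1a->2: no, c/ba meet in 2. Open state 3: 1a->3.
ab: 1b undefined. 1b->0: no, bbbabb/babb meet in 3 with "bb" left. 1b->1: no, bbbabb/babb meet in 3 with "bb" left. 1b->2: ok.
ac: 1c undefined. 1c->0: no, bcb/a meet in 1. 1c->1: ok.
cb: 2b undefined. 2b->0: no, bbbabb/cb meet in 0. 2b->1: no, bbbabb/babb meet in 3 with "bb" left. 2b->2: no, c/cb meet in 2. 2b->3: ok.
cc: 2c undefined. 2c->0: no, cca/a meet in 1. 2c->1: no, aac/cccac meet in 3 with "c" left. 2c->2: no, c/bbcc meet in 2. 2c->3: no, aac/bbcc meet in 3 with "c" left. Open state 4: 2c->4.
aab: 3b undefined. 3b->0: ok.
aac: 3c undefined. 3c->0: ok.
aba: 2a undefined. 2a->0: no, abab/babb meet in 1. 2a->1: ok.
cca: 4a undefined. 4a->0: ok.
ccb: 4b undefined. 4b->0: ok.
ccc: 4c undefined. 4c->0: no, aac/bbcc meet in 0. 4c->1: no, aac/cccac meet in 0. 4c->2: no, abab/bbcc meet in 2. 4c->3: ok.
bbba: 3a undefined. 3a->0: no, bbbabb/cccac meet in 2. 3a->1: no, bbbabb/babba meet in 3. 3a->2: ok.
All examples now run through 5 states with every (state, symbol) defined. Accept strings end in {0,2}, Reject strings end in {1,3,4}; accept={0,2}.

states=5 start=0 accept={0,2} delta: 0a->1 0b->1 0c->2 1a->3 1b->2 1c->1 2a->1 2b->3 2c->4 3a->2 3b->0 3c->0 4a->0 4b->0 4c->3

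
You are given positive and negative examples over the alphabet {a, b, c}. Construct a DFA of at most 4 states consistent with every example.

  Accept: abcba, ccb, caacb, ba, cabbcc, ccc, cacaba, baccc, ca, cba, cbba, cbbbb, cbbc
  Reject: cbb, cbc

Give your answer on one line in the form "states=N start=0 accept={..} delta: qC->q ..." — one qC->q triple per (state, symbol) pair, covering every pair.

states=4 start=0 accept={0,1,2} delta: 0a->0 0b->0 0c->1 1a->0 1b->2 1c->0 2a->0 2b->3 2c->3 3a->0 3b->0 3c->0

Grow the machine one transition at a time. Run the examples from 0; the earliest place one falls off (shortest prefix, ties alphabetical) gets sent to the lowest-numbered state that keeps every Accept/Reject pair distinguishable — a pair clashes when both reach the same state with identical unread suffix — and to a fresh state only if none does.
a: 0a undefined. 0a->0: ok.
b: 0b undefined. 0b->0: ok.
c: 0c undefined. 0c->0: no, abcba/cbb meet in 0. Open state 1: 0c->1.
ca: 1a undefined. 1a->0: ok.
cb: 1b undefined. 1b->0: no, abcba/cbb meet in 0. 1b->1: no, caacb/cbb meet in 1. Open state 2: 1b->2.
cc: 1c undefined. 1c->0: ok.
cba: 2a undefined. 2a->0: ok.
cbb: 2b undefined. 2b->0: no, abcba/cbb meet in 0. 2b->1: no, ccc/cbb meet in 1. 2b->2: no, caacb/cbb meet in 2. Open state 3: 2b->3.
cbc: 2c undefined. 2c->0: no, abcba/cbc meet in 0. 2c->1: no, ccc/cbc meet in 1. 2c->2: no, caacb/cbc meet in 2. 2c->3: ok.
cbba: 3a undefined. 3a->0: ok.
cbbb: 3b undefined. 3b->0: ok.
cbbc: 3c undefined. 3c->0: ok.
All examples now run through 4 states with every (state, symbol) defined. Accept strings end in {0,1,2}, Reject strings end in {3}; accept={0,1,2}.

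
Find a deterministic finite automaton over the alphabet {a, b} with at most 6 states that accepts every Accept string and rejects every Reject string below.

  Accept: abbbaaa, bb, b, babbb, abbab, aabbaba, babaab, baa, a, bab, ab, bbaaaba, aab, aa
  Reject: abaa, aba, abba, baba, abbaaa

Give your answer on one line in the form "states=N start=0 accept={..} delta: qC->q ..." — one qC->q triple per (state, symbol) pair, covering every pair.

State merging on the prefix tree: take the shortest (then alphabetical) example prefix whose next move is undefined and point that move at state 0, else 1, else 2, ...; a target is out if some Accept/Reject pair would then sit in one state with the same input left (inseparable). If every existing state is out, open a new one.
a: 0a undefined. 0a->0: no, baa/abaa meet in 0 with "baa" left. Open state 1: 0a->1.
b: 0b undefined. 0b->0: ok.
aa: 1a undefined. 1a->0: no, aabbaba/aba meet in 1 with "ba" left. 1a->1: no, bbaaaba/aba meet in 1 with "ba" left. Open state 2: 1a->2.
ab: 1b undefined. 1b->0: no, abbbaaa/abbaaa meet in 2 with "a" left. 1b->1: no, abbbaaa/abbaaa meet in 2 with "aa" left. 1b->2: ok.
aab: 2b undefined. 2b->0: no, abbbaaa/aba meet in 2 with "a" left. 2b->1: no, babbb/abba meet in 2. 2b->2: no, abbbaaa/abbaaa meet in 2 with "aaa" left. Open state 3: 2b->3.
aba: 2a undefined. 2a->0: no, bb/aba meet in 0. 2a->1: no, baa/abaa meet in 2. 2a->2: no, baa/abaa meet in 2. 2a->3: no, aab/aba meet in 3. Open state 4: 2a->4.
aabb: 3b undefined. 3b->0: no, abbbaaa/aba meet in 4. 3b->1: no, abbbaaa/abaa meet in 4 with "a" left. 3b->2: ok.
abaa: 4a undefined. 4a->0: no, bb/abaa meet in 0. 4a->1: no, a/abaa meet in 1. 4a->2: no, abbbaaa/aba meet in 4. 4a->3: no, abbbaaa/abba meet in 3 with "a" left. 4a->4: no, abbbaaa/abaa meet in 4. Open state 5: 4a->5.
abba: 3a undefined. 3a->0: no, bb/abba meet in 0. 3a->1: no, a/abba meet in 1. 3a->2: no, babbb/abba meet in 2. 3a->3: no, aab/abba meet in 3. 3a->4: no, abbbaaa/abbaaa meet in 5 with "a" left. 3a->5: ok.
abbaa: 5a undefined. 5a->0: no, a/abbaaa meet in 1. 5a->1: no, babbb/abbaaa meet in 2. 5a->2: ok.
abbab: 5b undefined. 5b->0: ok.
aabbab: 4b undefined. 4b->0: ok.
All examples now run through 6 states with every (state, symbol) defined. Accept strings end in {0,1,2,3}, Reject strings end in {4,5}; accept={0,1,2,3}.

states=6 start=0 accept={0,1,2,3} delta: 0a->1 0b->0 1a->2 1b->2 2a->4 2b->3 3a->5 3b->2 4a->5 4b->0 5a->2 5b->0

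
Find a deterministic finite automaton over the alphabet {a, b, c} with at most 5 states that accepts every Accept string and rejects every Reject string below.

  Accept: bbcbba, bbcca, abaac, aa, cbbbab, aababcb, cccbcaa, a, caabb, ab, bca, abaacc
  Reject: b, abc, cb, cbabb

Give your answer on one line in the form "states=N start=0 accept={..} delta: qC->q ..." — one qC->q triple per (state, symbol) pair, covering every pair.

states=4 start=0 accept={1,2} delta: 0a->1 0b->0 0c->0 1a->2 1b->2 1c->1 2a->0 2b->3 2c->0 3a->2 3b->1 3c->1

Fold the examples into a partial DFA from state 0: repeatedly fix the first undefined (state, symbol) met by the shortest-then-alphabetical prefix, trying targets in increasing order and rejecting any under which an Accept and a Reject string meet in one state with the same remainder; add a state when all current targets are rejected. Accepting states are where Accept strings end.
a: 0a undefined. 0a->0: no, ab/b meet in 0 with "b" left. Open state 1: 0a->1.
b: 0b undefined. 0b->0: ok.
c: 0c undefined. 0c->0: ok.
aa: 1a undefined. 1a->0: no, aa/b meet in 0. 1a->1: no, caabb/cbabb meet in 1 with "bb" left. Open state 2: 1a->2.
ab: 1b undefined. 1b->0: no, cbbbab/b meet in 0. 1b->1: no, bbcbba/cbabb meet in 1. 1b->2: ok.
aab: 2b undefined. 2b->0: no, caabb/b meet in 0. 2b->1: no, bbcbba/cbabb meet in 1. 2b->2: no, aa/cbabb meet in 2. Open state 3: 2b->3.
aba: 2a undefined. 2a->0: ok.
abc: 2c undefined. 2c->0: ok.
aaba: 3a undefined. 3a->0: no, aababcb/b meet in 0. 3a->1: no, aababcb/b meet in 0. 3a->2: ok.
abaac: 1c undefined. 1c->0: no, abaac/b meet in 0. 1c->1: ok.
caabb: 3b undefined. 3b->0: no, caabb/b meet in 0. 3b->1: ok.
aababc: 3c undefined. 3c->0: no, aababcb/b meet in 0. 3c->1: ok.
All examples now run through 4 states with every (state, symbol) defined. Accept strings end in {1,2}, Reject strings end in {0,3}; accept={1,2}.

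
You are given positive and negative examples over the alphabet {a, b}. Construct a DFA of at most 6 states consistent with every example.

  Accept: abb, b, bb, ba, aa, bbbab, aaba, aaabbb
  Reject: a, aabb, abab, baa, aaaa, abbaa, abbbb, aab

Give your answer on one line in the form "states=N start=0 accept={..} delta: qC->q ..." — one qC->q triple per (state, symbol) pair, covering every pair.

Fold the examples into a partial DFA from state 0: repeatedly fix the first undefined (state, symbol) met by the shortest-then-alphabetical prefix, trying targets in increasing order and rejecting any under which an Accept and a Reject string meet in one state with the same remainder; add a state when all current targets are rejected. Accepting states are where Accept strings end.
a: 0a undefined. 0a->0: no, abb/aabb meet in 0 with "bb" left. Open state 1: 0a->1.
b: 0b undefined. 0b->0: no, ba/a meet in 1. 0b->1: no, b/a meet in 1. Open state 2: 0b->2.
aa: 1a undefined. 1a->0: no, b/aab meet in 2. 1a->1: no, abb/aabb meet in 1 with "bb" left. 1a->2: no, bb/aab meet in 2 with "b" left. Open state 3: 1a->3.
ab: 1b undefined. 1b->0: ok.
ba: 2a undefined. 2a->0: no, ba/abab meet in 0. 2a->1: no, ba/a meet in 1. 2a->2: no, abb/baa meet in 2. 2a->3: ok.
bb: 2b undefined. 2b->0: no, abb/abbbb meet in 2. 2b->1: no, bb/a meet in 1. 2b->2: no, abb/abbbb meet in 2. 2b->3: ok.
aaa: 3a undefined. 3a->0: no, aaabbb/abbbb meet in 3 with "b" left. 3a->1: no, bb/aaaa meet in 3. 3a->2: no, abb/baa meet in 2. 3a->3: no, bb/baa meet in 3. Open state 4: 3a->4.
aab: 3b undefined. 3b->0: no, abb/aabb meet in 2. 3b->1: no, bbbab/a meet in 1. 3b->2: no, abb/abbbb meet in 2. 3b->3: no, bb/aabb meet in 3. 3b->4: no, aaba/aaaa meet in 4 with "a" left. Open state 5: 3b->5.
aaaa: 4a undefined. 4a->0: ok.
aaab: 4b undefined. 4b->0: ok.
aaba: 5a undefined. 5a->0: no, aaba/abab meet in 0. 5a->1: no, bbbab/abab meet in 0. 5a->2: ok.
aabb: 5b undefined. 5b->0: ok.
All examples now run through 6 states with every (state, symbol) defined. Accept strings end in {2,3}, Reject strings end in {0,1,4,5}; accept={2,3}.

states=6 start=0 accept={2,3} delta: 0a->1 0b->2 1a->3 1b->0 2a->3 2b->3 3a->4 3b->5 4a->0 4b->0 5a->2 5b->0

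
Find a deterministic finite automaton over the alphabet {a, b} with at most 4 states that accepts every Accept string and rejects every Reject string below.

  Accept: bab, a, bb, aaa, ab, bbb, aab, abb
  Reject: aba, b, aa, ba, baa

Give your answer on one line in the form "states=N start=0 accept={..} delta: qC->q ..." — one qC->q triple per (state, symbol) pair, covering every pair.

State merging on the prefix tree: take the shortest (then alphabetical) example prefix whose next move is undefined and point that move at state 0, else 1, else 2, ...; a target is out if some Accept/Reject pair would then sit in one state with the same input left (inseparable). If every existing state is out, open a new one.
a: 0a undefined. 0a->0: no, a/aa meet in 0. Open state 1: 0a->1.
b: 0b undefined. 0b->0: no, a/ba meet in 1. 0b->1: no, a/b meet in 1. Open state 2: 0b->2.
aa: 1a undefined. 1a->0: no, aab/b meet in 2. 1a->1: no, a/aa meet in 1. 1a->2: no, aaa/ba meet in 2 with "a" left. Open state 3: 1a->3.
ab: 1b undefined. 1b->0: no, a/aba meet in 1. 1b->1: ok.
ba: 2a undefined. 2a->0: no, bab/b meet in 2. 2a->1: no, bab/ba meet in 1. 2a->2: ok.
bb: 2b undefined. 2b->0: no, bbb/b meet in 2. 2b->1: ok.
aaa: 3a undefined. 3a->0: ok.
aab: 3b undefined. 3b->0: ok.
All examples now run through 4 states with every (state, symbol) defined. Accept strings end in {0,1}, Reject strings end in {2,3}; accept={0,1}.

states=4 start=0 accept={0,1} delta: 0a->1 0b->2 1a->3 1b->1 2a->2 2b->1 3a->0 3b->0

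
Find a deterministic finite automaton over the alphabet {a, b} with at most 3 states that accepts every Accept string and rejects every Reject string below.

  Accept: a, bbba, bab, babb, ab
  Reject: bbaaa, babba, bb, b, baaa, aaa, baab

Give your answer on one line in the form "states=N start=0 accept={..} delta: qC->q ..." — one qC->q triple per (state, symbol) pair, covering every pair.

State merging on the prefix tree: take the shortest (then alphabetical) example prefix whose next move is undefined and point that move at state 0, else 1, else 2, ...; a target is out if some Accept/Reject pair would then sit in one state with the same input left (inseparable). If every existing state is out, open a new one.
a: 0a undefined. 0a->0: no, a/aaa meet in 0. Open state 1: 0a->1.
b: 0b undefined. 0b->0: ok.
aa: 1a undefined. 1a->0: no, a/bbaaa meet in 1. 1a->1: no, a/bbaaa meet in 1. Open state 2: 1a->2.
ab: 1b undefined. 1b->0: no, a/babba meet in 1. 1b->1: ok.
aaa: 2a undefined. 2a->0: ok.
baab: 2b undefined. 2b->0: ok.
All examples now run through 3 states with every (state, symbol) defined. Accept strings end in {1}, Reject strings end in {0,2}; accept={1}.

states=3 start=0 accept={1} delta: 0a->1 0b->0 1a->2 1b->1 2a->0 2b->0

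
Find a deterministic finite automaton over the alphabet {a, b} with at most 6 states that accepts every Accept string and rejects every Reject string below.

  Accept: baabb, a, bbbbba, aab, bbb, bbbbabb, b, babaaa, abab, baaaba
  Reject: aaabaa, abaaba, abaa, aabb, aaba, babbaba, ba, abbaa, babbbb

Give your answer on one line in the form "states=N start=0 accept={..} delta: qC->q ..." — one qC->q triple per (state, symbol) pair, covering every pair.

states=5 start=0 accept={0,1,4} delta: 0a->0 0b->1 1a->2 1b->2 2a->3 2b->4 3a->2 3b->2 4a->0 4b->2

Grow the machine one transition at a time. Run the examples from 0; the earliest place one falls off (shortest prefix, ties alphabetical) gets sent to the lowest-numbered state that keeps every Accept/Reject pair distinguishable — a pair clashes when both reach the same state with identical unread suffix — and to a fresh state only if none does.
a: 0a undefined. 0a->0: ok.
b: 0b undefined. 0b->0: no, baabb/aaabaa meet in 0. Open state 1: 0b->1.
ba: 1a undefined. 1a->0: no, baabb/aabb meet in 1 with "b" left. 1a->1: no, aab/aaabaa meet in 1. Open state 2: 1a->2.
bb: 1b undefined. 1b->0: no, a/aabb meet in 0. 1b->1: no, bbbbba/aaba meet in 2. 1b->2: ok.
baa: 2a undefined. 2a->0: no, baabb/abaaba meet in 2. 2a->1: no, aab/aaabaa meet in 1. 2a->2: no, baaaba/abaaba meet in 2 with "ba" left. Open state 3: 2a->3.
bab: 2b undefined. 2b->0: no, a/babbaba meet in 0. 2b->1: no, bbbbba/aabb meet in 2. 2b->2: no, bbbbba/aaabaa meet in 3. 2b->3: no, bbb/aaabaa meet in 3. Open state 4: 2b->4.
baaa: 3a undefined. 3a->0: no, a/abbaa meet in 0. 3a->1: no, aab/abbaa meet in 1. 3a->2: ok.
baab: 3b undefined. 3b->0: no, a/abaaba meet in 0. 3b->1: no, baabb/abaaba meet in 2. 3b->2: ok.
baba: 4a undefined. 4a->0: ok.
babb: 4b undefined. 4b->0: no, bbbbba/aabb meet in 2. 4b->1: no, baabb/babbbb meet in 4. 4b->2: ok.
All examples now run through 5 states with every (state, symbol) defined. Accept strings end in {0,1,4}, Reject strings end in {2,3}; accept={0,1,4}.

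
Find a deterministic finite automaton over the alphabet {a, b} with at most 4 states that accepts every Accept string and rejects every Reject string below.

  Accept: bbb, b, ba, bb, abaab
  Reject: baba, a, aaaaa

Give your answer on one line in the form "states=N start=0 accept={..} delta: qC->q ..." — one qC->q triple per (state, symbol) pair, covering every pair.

State merging on the prefix tree: take the shortest (then alphabetical) example prefix whose next move is undefined and point that move at state 0, else 1, else 2, ...; a target is out if some Accept/Reject pair would then sit in one state with the same input left (inseparable). If every existing state is out, open a new one.
a: 0a undefined. 0a->0: ok.
b: 0b undefined. 0b->0: no, bbb/baba meet in 0. Open state 1: 0b->1.
ba: 1a undefined. 1a->0: no, ba/baba meet in 0. 1a->1: ok.
bb: 1b undefined. 1b->0: no, bb/baba meet in 0. 1b->1: no, bbb/baba meet in 1. Open state 2: 1b->2.
bbb: 2b undefined. 2b->0: no, bbb/a meet in 0. 2b->1: ok.
baba: 2a undefined. 2a->0: ok.
All examples now run through 3 states with every (state, symbol) defined. Accept strings end in {1,2}, Reject strings end in {0}; accept={1,2}.

states=3 start=0 accept={1,2} delta: 0a->0 0b->1 1a->1 1b->2 2a->0 2b->1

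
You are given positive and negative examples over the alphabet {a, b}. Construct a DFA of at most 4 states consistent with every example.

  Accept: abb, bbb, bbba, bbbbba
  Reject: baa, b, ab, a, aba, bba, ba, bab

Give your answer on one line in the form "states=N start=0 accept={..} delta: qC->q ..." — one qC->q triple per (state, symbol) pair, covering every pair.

states=4 start=0 accept={2,3} delta: 0a->0 0b->1 1a->0 1b->2 2a->0 2b->3 3a->2 3b->2

Grow the machine one transition at a time. Run the examples from 0; the earliest place one falls off (shortest prefix, ties alphabetical) gets sent to the lowest-numbered state that keeps every Accept/Reject pair distinguishable — a pair clashes when both reach the same state with identical unread suffix — and to a fresh state only if none does.
a: 0a undefined. 0a->0: ok.
b: 0b undefined. 0b->0: no, abb/baa meet in 0. Open state 1: 0b->1.
ba: 1a undefined. 1a->0: ok.
bb: 1b undefined. 1b->0: no, abb/baa meet in 0. 1b->1: no, abb/b meet in 1. Open state 2: 1b->2.
bba: 2a undefined. 2a->0: ok.
bbb: 2b undefined. 2b->0: no, bbb/baa meet in 0. 2b->1: no, bbb/b meet in 1. 2b->2: no, bbba/baa meet in 0. Open state 3: 2b->3.
bbba: 3a undefined. 3a->0: no, bbba/baa meet in 0. 3a->1: no, bbba/b meet in 1. 3a->2: ok.
bbbb: 3b undefined. 3b->0: no, bbbbba/baa meet in 0. 3b->1: no, bbbbba/baa meet in 0. 3b->2: ok.
All examples now run through 4 states with every (state, symbol) defined. Accept strings end in {2,3}, Reject strings end in {0,1}; accept={2,3}.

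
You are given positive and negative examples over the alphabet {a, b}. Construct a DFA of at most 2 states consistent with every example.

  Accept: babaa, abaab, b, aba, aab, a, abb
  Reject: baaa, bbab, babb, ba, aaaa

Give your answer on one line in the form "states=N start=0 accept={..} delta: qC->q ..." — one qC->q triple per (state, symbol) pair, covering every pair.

State merging on the prefix tree: take the shortest (then alphabetical) example prefix whose next move is undefined and point that move at state 0, else 1, else 2, ...; a target is out if some Accept/Reject pair would then sit in one state with the same input left (inseparable). If every existing state is out, open a new one.
a: 0a undefined. 0a->0: no, aba/ba meet in 0 with "ba" left. Open state 1: 0a->1.
b: 0b undefined. 0b->0: no, a/ba meet in 1. 0b->1: ok.
aa: 1a undefined. 1a->0: ok.
ab: 1b undefined. 1b->0: ok.
All examples now run through 2 states with every (state, symbol) defined. Accept strings end in {1}, Reject strings end in {0}; accept={1}.

states=2 start=0 accept={1} delta: 0a->1 0b->1 1a->0 1b->0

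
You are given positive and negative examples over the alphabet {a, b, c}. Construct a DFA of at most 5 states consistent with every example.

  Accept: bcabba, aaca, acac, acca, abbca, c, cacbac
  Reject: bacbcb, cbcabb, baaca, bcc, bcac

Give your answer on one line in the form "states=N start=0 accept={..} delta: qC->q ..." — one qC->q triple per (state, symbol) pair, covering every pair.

State merging on the prefix tree: take the shortest (then alphabetical) example prefix whose next move is undefined and point that move at state 0, else 1, else 2, ...; a target is out if some Accept/Reject pair would then sit in one state with the same input left (inseparable). If every existing state is out, open a new one.
a: 0a undefined. 0a->0: ok.
b: 0b undefined. 0b->0: no, aaca/baaca meet in 0 with "ca" left. Open state 1: 0b->1.
c: 0c undefined. 0c->0: ok.
ba: 1a undefined. 1a->0: no, aaca/baaca meet in 0. 1a->1: ok.
bc: 1c undefined. 1c->0: no, aaca/baaca meet in 0. 1c->1: no, cacbac/baaca meet in 1. Open state 2: 1c->2.
abb: 1b undefined. 1b->0: ok.
bca: 2a undefined. 2a->0: no, bcabba/cbcabb meet in 0. 2a->1: no, bcabba/cbcabb meet in 1. 2a->2: no, cacbac/baaca meet in 2. Open state 3: 2a->3.
bcc: 2c undefined. 2c->0: no, aaca/bcc meet in 0. 2c->1: ok.
bacb: 2b undefined. 2b->0: ok.
bcab: 3b undefined. 3b->0: no, bcabba/bacbcb meet in 1. 3b->1: no, bcabba/cbcabb meet in 0. 3b->2: no, bcabba/cbcabb meet in 0. 3b->3: ok.
bcac: 3c undefined. 3c->0: no, aaca/bcac meet in 0. 3c->1: ok.
bcabba: 3a undefined. 3a->0: ok.
All examples now run through 4 states with every (state, symbol) defined. Accept strings end in {0,2}, Reject strings end in {1,3}; accept={0,2}.

states=4 start=0 accept={0,2} delta: 0a->0 0b->1 0c->0 1a->1 1b->0 1c->2 2a->3 2b->0 2c->1 3a->0 3b->3 3c->1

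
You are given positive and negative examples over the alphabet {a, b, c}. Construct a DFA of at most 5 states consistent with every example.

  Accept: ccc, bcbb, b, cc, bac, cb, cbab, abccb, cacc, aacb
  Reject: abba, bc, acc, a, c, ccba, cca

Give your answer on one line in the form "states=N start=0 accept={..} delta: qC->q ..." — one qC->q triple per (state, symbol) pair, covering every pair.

states=4 start=0 accept={0,3} delta: 0a->1 0b->0 0c->2 1a->0 1b->0 1c->0 2a->0 2b->0 2c->3 3a->1 3b->0 3c->0

State merging on the prefix tree: take the shortest (then alphabetical) example prefix whose next move is undefined and point that move at state 0, else 1, else 2, ...; a target is out if some Accept/Reject pair would then sit in one state with the same input left (inseparable). If every existing state is out, open a new one.
a: 0a undefined. 0a->0: no, cc/acc meet in 0 with "cc" left. Open state 1: 0a->1.
b: 0b undefined. 0b->0: ok.
c: 0c undefined. 0c->0: no, ccc/bc meet in 0. 0c->1: no, ccc/acc meet in 1 with "cc" left. Open state 2: 0c->2.
aa: 1a undefined. 1a->0: ok.
ab: 1b undefined. 1b->0: ok.
ac: 1c undefined. 1c->0: ok.
ca: 2a undefined. 2a->0: ok.
cb: 2b undefined. 2b->0: ok.
cc: 2c undefined. 2c->0: no, ccc/bc meet in 2. 2c->1: no, ccc/cca meet in 0. 2c->2: no, ccc/bc meet in 2. Open state 3: 2c->3.
cca: 3a undefined. 3a->0: no, bcbb/cca meet in 0. 3a->1: ok.
ccb: 3b undefined. 3b->0: ok.
ccc: 3c undefined. 3c->0: ok.
All examples now run through 4 states with every (state, symbol) defined. Accept strings end in {0,3}, Reject strings end in {1,2}; accept={0,3}.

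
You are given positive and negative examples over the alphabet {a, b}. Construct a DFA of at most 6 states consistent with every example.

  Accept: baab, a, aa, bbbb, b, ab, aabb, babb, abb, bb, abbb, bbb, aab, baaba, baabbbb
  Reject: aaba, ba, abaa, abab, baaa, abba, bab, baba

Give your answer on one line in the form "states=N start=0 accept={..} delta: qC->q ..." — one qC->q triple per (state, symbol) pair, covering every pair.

states=4 start=0 accept={0,1} delta: 0a->0 0b->1 1a->2 1b->1 2a->3 2b->3 3a->2 3b->0

State merging on the prefix tree: take the shortest (then alphabetical) example prefix whose next move is undefined and point that move at state 0, else 1, else 2, ...; a target is out if some Accept/Reject pair would then sit in one state with the same input left (inseparable). If every existing state is out, open a new one.
a: 0a undefined. 0a->0: ok.
b: 0b undefined. 0b->0: no, baab/aaba meet in 0. Open state 1: 0b->1.
ba: 1a undefined. 1a->0: no, baab/abab meet in 1. 1a->1: no, baab/abab meet in 1 with "b" left. Open state 2: 1a->2.
bb: 1b undefined. 1b->0: no, a/abba meet in 0. 1b->1: ok.
baa: 2a undefined. 2a->0: no, a/abaa meet in 0. 2a->1: no, baab/abaa meet in 1. 2a->2: no, baab/abab meet in 2 with "b" left. Open state 3: 2a->3.
bab: 2b undefined. 2b->0: no, a/abab meet in 0. 2b->1: no, bbbb/abab meet in 1. 2b->2: no, babb/aaba meet in 2. 2b->3: ok.
baaa: 3a undefined. 3a->0: no, a/baaa meet in 0. 3a->1: no, bbbb/baaa meet in 1. 3a->2: ok.
baab: 3b undefined. 3b->0: ok.
All examples now run through 4 states with every (state, symbol) defined. Accept strings end in {0,1}, Reject strings end in {2,3}; accept={0,1}.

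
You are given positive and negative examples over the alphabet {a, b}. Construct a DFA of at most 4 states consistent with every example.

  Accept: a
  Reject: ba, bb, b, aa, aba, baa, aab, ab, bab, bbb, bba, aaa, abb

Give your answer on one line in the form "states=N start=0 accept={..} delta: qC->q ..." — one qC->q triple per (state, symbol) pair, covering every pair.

states=3 start=0 accept={1} delta: 0a->1 0b->2 1a->2 1b->2 2a->2 2b->2

Fold the examples into a partial DFA from state 0: repeatedly fix the first undefined (state, symbol) met by the shortest-then-alphabetical prefix, trying targets in increasing order and rejecting any under which an Accept and a Reject string meet in one state with the same remainder; add a state when all current targets are rejected. Accepting states are where Accept strings end.
a: 0a undefined. 0a->0: no, a/aa meet in 0. Open state 1: 0a->1.
b: 0b undefined. 0b->0: no, a/ba meet in 1. 0b->1: no, a/b meet in 1. Open state 2: 0b->2.
aa: 1a undefined. 1a->0: no, a/aaa meet in 1. 1a->1: no, a/aa meet in 1. 1a->2: ok.
ab: 1b undefined. 1b->0: no, a/aba meet in 1. 1b->1: no, a/ab meet in 1. 1b->2: ok.
ba: 2a undefined. 2a->0: no, a/baa meet in 1. 2a->1: no, a/ba meet in 1. 2a->2: ok.
bb: 2b undefined. 2b->0: no, a/bba meet in 1. 2b->1: no, a/bb meet in 1. 2b->2: ok.
All examples now run through 3 states with every (state, symbol) defined. Accept strings end in {1}, Reject strings end in {2}; accept={1}.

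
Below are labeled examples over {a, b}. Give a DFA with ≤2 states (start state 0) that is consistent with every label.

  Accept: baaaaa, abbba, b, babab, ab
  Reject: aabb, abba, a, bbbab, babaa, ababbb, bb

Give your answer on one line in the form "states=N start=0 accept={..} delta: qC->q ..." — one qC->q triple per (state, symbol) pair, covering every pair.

Fold the examples into a partial DFA from state 0: repeatedly fix the first undefined (state, symbol) met by the shortest-then-alphabetical prefix, trying targets in increasing order and rejecting any under which an Accept and a Reject string meet in one state with the same remainder; add a state when all current targets are rejected. Accepting states are where Accept strings end.
a: 0a undefined. 0a->0: ok.
b: 0b undefined. 0b->0: no, baaaaa/aabb meet in 0. Open state 1: 0b->1.
ba: 1a undefined. 1a->0: no, baaaaa/a meet in 0. 1a->1: ok.
bb: 1b undefined. 1b->0: ok.
All examples now run through 2 states with every (state, symbol) defined. Accept strings end in {1}, Reject strings end in {0}; accept={1}.

states=2 start=0 accept={1} delta: 0a->0 0b->1 1a->1 1b->0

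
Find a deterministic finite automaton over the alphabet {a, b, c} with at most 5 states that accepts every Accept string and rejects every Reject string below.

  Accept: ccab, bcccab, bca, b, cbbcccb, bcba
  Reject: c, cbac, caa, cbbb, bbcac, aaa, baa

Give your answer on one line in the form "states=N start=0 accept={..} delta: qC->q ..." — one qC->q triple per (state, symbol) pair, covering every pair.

Fold the examples into a partial DFA from state 0: repeatedly fix the first undefined (state, symbol) met by the shortest-then-alphabetical prefix, trying targets in increasing order and rejecting any under which an Accept and a Reject string meet in one state with the same remainder; add a state when all current targets are rejected. Accepting states are where Accept strings end.
a: 0a undefined. 0a->0: ok.
b: 0b undefined. 0b->0: no, b/aaa meet in 0. Open state 1: 0b->1.
c: 0c undefined. 0c->0: ok.
ba: 1a undefined. 1a->0: ok.
bb: 1b undefined. 1b->0: no, ccab/cbbb meet in 1. 1b->1: no, ccab/cbbb meet in 1. Open state 2: 1b->2.
bc: 1c undefined. 1c->0: no, bca/c meet in 0. 1c->1: no, bca/c meet in 0. 1c->2: ok.
bbc: 2c undefined. 2c->0: ok.
bca: 2a undefined. 2a->0: no, bca/c meet in 0. 2a->1: ok.
bcb: 2b undefined. 2b->0: no, bcba/c meet in 0. 2b->1: no, ccab/cbbb meet in 1. 2b->2: ok.
All examples now run through 3 states with every (state, symbol) defined. Accept strings end in {1}, Reject strings end in {0,2}; accept={1}.

states=3 start=0 accept={1} delta: 0a->0 0b->1 0c->0 1a->0 1b->2 1c->2 2a->1 2b->2 2c->0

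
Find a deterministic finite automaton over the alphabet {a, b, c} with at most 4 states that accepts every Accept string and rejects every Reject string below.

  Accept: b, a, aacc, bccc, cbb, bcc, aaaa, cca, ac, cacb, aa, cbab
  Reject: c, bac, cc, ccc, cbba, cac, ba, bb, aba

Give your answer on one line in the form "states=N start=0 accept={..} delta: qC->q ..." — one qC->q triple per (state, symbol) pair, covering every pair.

states=4 start=0 accept={1,2} delta: 0a->1 0b->2 0c->3 1a->1 1b->2 1c->1 2a->0 2b->0 2c->1 3a->0 3b->1 3c->0

Grow the machine one transition at a time. Run the examples from 0; the earliest place one falls off (shortest prefix, ties alphabetical) gets sent to the lowest-numbered state that keeps every Accept/Reject pair distinguishable — a pair clashes when both reach the same state with identical unread suffix — and to a fresh state only if none does.
a: 0a undefined. 0a->0: no, aacc/cc meet in 0 with "cc" left. Open state 1: 0a->1.
b: 0b undefined. 0b->0: no, b/bb meet in 0. 0b->1: no, aa/ba meet in 1 with "a" left. Open state 2: 0b->2.
c: 0c undefined. 0c->0: no, cbb/bb meet in 2 with "b" left. 0c->1: no, a/c meet in 1. 0c->2: no, b/c meet in 2. Open state 3: 0c->3.
aa: 1a undefined. 1a->0: no, aacc/cc meet in 3 with "c" left. 1a->1: ok.
ab: 1b undefined. 1b->0: no, a/aba meet in 1. 1b->1: no, a/aba meet in 1. 1b->2: ok.
ac: 1c undefined. 1c->0: no, aacc/c meet in 3. 1c->1: ok.
ba: 2a undefined. 2a->0: ok.
bb: 2b undefined. 2b->0: ok.
bc: 2c undefined. 2c->0: no, bccc/cc meet in 3 with "c" left. 2c->1: ok.
ca: 3a undefined. 3a->0: ok.
cb: 3b undefined. 3b->0: no, cacb/cbba meet in 0. 3b->1: ok.
cc: 3c undefined. 3c->0: ok.
All examples now run through 4 states with every (state, symbol) defined. Accept strings end in {1,2}, Reject strings end in {0,3}; accept={1,2}.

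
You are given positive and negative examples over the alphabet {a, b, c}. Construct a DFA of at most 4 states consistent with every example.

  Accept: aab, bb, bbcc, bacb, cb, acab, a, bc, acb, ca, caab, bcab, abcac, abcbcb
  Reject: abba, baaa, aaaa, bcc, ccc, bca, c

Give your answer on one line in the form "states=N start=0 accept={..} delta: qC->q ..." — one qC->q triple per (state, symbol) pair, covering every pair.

State merging on the prefix tree: take the shortest (then alphabetical) example prefix whose next move is undefined and point that move at state 0, else 1, else 2, ...; a target is out if some Accept/Reject pair would then sit in one state with the same input left (inseparable). If every existing state is out, open a new one.
a: 0a undefined. 0a->0: no, a/aaaa meet in 0. Open state 1: 0a->1.
b: 0b undefined. 0b->0: no, bbcc/bcc meet in 0 with "cc" left. 0b->1: ok.
c: 0c undefined. 0c->0: ok.
aa: 1a undefined. 1a->0: ok.
ab: 1b undefined. 1b->0: no, bb/abba meet in 0. 1b->1: no, bbcc/bcc meet in 1 with "cc" left. Open state 2: 1b->2.
ac: 1c undefined. 1c->0: no, aab/bca meet in 1. 1c->1: no, aab/bcc meet in 1. 1c->2: ok.
abb: 2b undefined. 2b->0: no, aab/abba meet in 1. 2b->1: ok.
abc: 2c undefined. 2c->0: no, bbcc/abba meet in 0. 2c->1: no, aab/bcc meet in 1. 2c->2: no, bb/bcc meet in 2. Open state 3: 2c->3.
aca: 2a undefined. 2a->0: ok.
abca: 3a undefined. 3a->0: no, abcac/abba meet in 0. 3a->1: ok.
abcb: 3b undefined. 3b->0: ok.
bbcc: 3c undefined. 3c->0: no, bbcc/abba meet in 0. 3c->1: ok.
All examples now run through 4 states with every (state, symbol) defined. Accept strings end in {1,2}, Reject strings end in {0,3}; accept={1,2}.

states=4 start=0 accept={1,2} delta: 0a->1 0b->1 0c->0 1a->0 1b->2 1c->2 2a->0 2b->1 2c->3 3a->1 3b->0 3c->1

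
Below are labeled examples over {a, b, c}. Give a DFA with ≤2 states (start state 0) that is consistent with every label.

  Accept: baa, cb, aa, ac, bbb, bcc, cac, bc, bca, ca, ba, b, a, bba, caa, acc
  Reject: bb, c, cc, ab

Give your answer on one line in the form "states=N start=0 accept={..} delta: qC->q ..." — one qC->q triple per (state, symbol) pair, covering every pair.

states=2 start=0 accept={1} delta: 0a->1 0b->1 0c->0 1a->1 1b->0 1c->1

Grow the machine one transition at a time. Run the examples from 0; the earliest place one falls off (shortest prefix, ties alphabetical) gets sent to the lowest-numbered state that keeps every Accept/Reject pair distinguishable — a pair clashes when both reach the same state with identical unread suffix — and to a fresh state only if none does.
a: 0a undefined. 0a->0: no, ac/c meet in 0 with "c" left. Open state 1: 0a->1.
b: 0b undefined. 0b->0: no, bbb/bb meet in 0. 0b->1: ok.
c: 0c undefined. 0c->0: ok.
aa: 1a undefined. 1a->0: no, aa/c meet in 0. 1a->1: ok.
ab: 1b undefined. 1b->0: ok.
ac: 1c undefined. 1c->0: no, ac/bb meet in 0. 1c->1: ok.
All examples now run through 2 states with every (state, symbol) defined. Accept strings end in {1}, Reject strings end in {0}; accept={1}.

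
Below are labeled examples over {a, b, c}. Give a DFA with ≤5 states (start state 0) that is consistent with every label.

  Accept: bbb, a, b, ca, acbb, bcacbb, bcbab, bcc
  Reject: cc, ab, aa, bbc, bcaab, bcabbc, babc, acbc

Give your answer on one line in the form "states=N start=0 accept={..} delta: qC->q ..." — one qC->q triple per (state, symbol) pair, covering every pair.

states=4 start=0 accept={1} delta: 0a->1 0b->1 0c->0 1a->0 1b->0 1c->2 2a->2 2b->3 2c->1 3a->0 3b->1 3c->0

Grow the machine one transition at a time. Run the examples from 0; the earliest place one falls off (shortest prefix, ties alphabetical) gets sent to the lowest-numbered state that keeps every Accept/Reject pair distinguishable — a pair clashes when both reach the same state with identical unread suffix — and to a fresh state only if none does.
a: 0a undefined. 0a->0: no, a/aa meet in 0. Open state 1: 0a->1.
b: 0b undefined. 0b->0: no, bcc/cc meet in 0 with "cc" left. 0b->1: ok.
c: 0c undefined. 0c->0: ok.
aa: 1a undefined. 1a->0: ok.
ab: 1b undefined. 1b->0: ok.
ac: 1c undefined. 1c->0: no, bbb/bcaab meet in 1. 1c->1: no, bbb/babc meet in 1. Open state 2: 1c->2.
acb: 2b undefined. 2b->0: no, bcbab/cc meet in 0. 2b->1: no, acbb/cc meet in 0. 2b->2: no, acbb/babc meet in 2. Open state 3: 2b->3.
bca: 2a undefined. 2a->0: no, bcacbb/cc meet in 0. 2a->1: no, bbb/bcaab meet in 1. 2a->2: ok.
bcc: 2c undefined. 2c->0: no, bcacbb/cc meet in 0. 2c->1: ok.
acbb: 3b undefined. 3b->0: no, acbb/cc meet in 0. 3b->1: ok.
acbc: 3c undefined. 3c->0: ok.
bcba: 3a undefined. 3a->0: ok.
All examples now run through 4 states with every (state, symbol) defined. Accept strings end in {1}, Reject strings end in {0,2,3}; accept={1}.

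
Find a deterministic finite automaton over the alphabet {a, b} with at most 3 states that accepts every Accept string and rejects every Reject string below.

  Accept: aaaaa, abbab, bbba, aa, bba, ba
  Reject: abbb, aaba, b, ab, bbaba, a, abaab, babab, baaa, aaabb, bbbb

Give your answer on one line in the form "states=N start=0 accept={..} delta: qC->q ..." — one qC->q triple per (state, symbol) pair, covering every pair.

Grow the machine one transition at a time. Run the examples from 0; the earliest place one falls off (shortest prefix, ties alphabetical) gets sent to the lowest-numbered state that keeps every Accept/Reject pair distinguishable — a pair clashes when both reach the same state with identical unread suffix — and to a fresh state only if none does.
a: 0a undefined. 0a->0: no, aaaaa/a meet in 0. Open state 1: 0a->1.
b: 0b undefined. 0b->0: no, bbba/a meet in 1. 0b->1: ok.
aa: 1a undefined. 1a->0: no, aaaaa/b meet in 1. 1a->1: no, aaaaa/b meet in 1. Open state 2: 1a->2.
ab: 1b undefined. 1b->0: no, abbab/abaab meet in 2 with "b" left. 1b->1: ok.
aaa: 2a undefined. 2a->0: ok.
aab: 2b undefined. 2b->0: ok.
All examples now run through 3 states with every (state, symbol) defined. Accept strings end in {0,2}, Reject strings end in {1}; accept={0,2}.

states=3 start=0 accept={0,2} delta: 0a->1 0b->1 1a->2 1b->1 2a->0 2b->0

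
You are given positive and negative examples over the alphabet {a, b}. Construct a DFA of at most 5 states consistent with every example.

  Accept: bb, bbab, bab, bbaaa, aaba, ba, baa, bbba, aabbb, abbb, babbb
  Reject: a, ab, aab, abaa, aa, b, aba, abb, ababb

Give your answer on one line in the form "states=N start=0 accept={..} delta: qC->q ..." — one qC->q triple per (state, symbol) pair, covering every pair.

states=4 start=0 accept={3} delta: 0a->1 0b->2 1a->0 1b->0 2a->3 2b->3 3a->3 3b->3

Fold the examples into a partial DFA from state 0: repeatedly fix the first undefined (state, symbol) met by the shortest-then-alphabetical prefix, trying targets in increasing order and rejecting any under which an Accept and a Reject string meet in one state with the same remainder; add a state when all current targets are rejected. Accepting states are where Accept strings end.
a: 0a undefined. 0a->0: no, bb/abb meet in 0 with "bb" left. Open state 1: 0a->1.
b: 0b undefined. 0b->0: no, bb/b meet in 0. 0b->1: no, bb/ab meet in 1 with "b" left. Open state 2: 0b->2.
aa: 1a undefined. 1a->0: ok.
ab: 1b undefined. 1b->0: ok.
ba: 2a undefined. 2a->0: no, bab/aab meet in 2. 2a->1: no, bab/ab meet in 0. 2a->2: no, aaba/aab meet in 2. Open state 3: 2a->3.
bb: 2b undefined. 2b->0: no, bb/ab meet in 0. 2b->1: no, bb/a meet in 1. 2b->2: no, bb/aab meet in 2. 2b->3: ok.
baa: 3a undefined. 3a->0: no, bbab/aab meet in 2. 3a->1: no, bbab/ab meet in 0. 3a->2: no, bbaaa/aab meet in 2. 3a->3: ok.
bab: 3b undefined. 3b->0: no, bbab/ab meet in 0. 3b->1: no, bbab/a meet in 1. 3b->2: no, bbab/aab meet in 2. 3b->3: ok.
All examples now run through 4 states with every (state, symbol) defined. Accept strings end in {3}, Reject strings end in {0,1,2}; accept={3}.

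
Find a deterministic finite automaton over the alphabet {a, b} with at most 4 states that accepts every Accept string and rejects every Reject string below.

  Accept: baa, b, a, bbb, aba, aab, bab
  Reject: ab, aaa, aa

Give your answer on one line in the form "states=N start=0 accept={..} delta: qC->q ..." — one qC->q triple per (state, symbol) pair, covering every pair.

State merging on the prefix tree: take the shortest (then alphabetical) example prefix whose next move is undefined and point that move at state 0, else 1, else 2, ...; a target is out if some Accept/Reject pair would then sit in one state with the same input left (inseparable). If every existing state is out, open a new one.
a: 0a undefined. 0a->0: no, b/ab meet in 0 with "b" left. Open state 1: 0a->1.
b: 0b undefined. 0b->0: no, baa/aa meet in 1 with "a" left. 0b->1: no, baa/aaa meet in 1 with "aa" left. Open state 2: 0b->2.
aa: 1a undefined. 1a->0: no, a/aaa meet in 1. 1a->1: no, a/aaa meet in 1. 1a->2: no, b/aa meet in 2. Open state 3: 1a->3.
ab: 1b undefined. 1b->0: ok.
ba: 2a undefined. 2a->0: ok.
bb: 2b undefined. 2b->0: ok.
aaa: 3a undefined. 3a->0: ok.
aab: 3b undefined. 3b->0: no, aab/ab meet in 0. 3b->1: ok.
All examples now run through 4 states with every (state, symbol) defined. Accept strings end in {1,2}, Reject strings end in {0,3}; accept={1,2}.

states=4 start=0 accept={1,2} delta: 0a->1 0b->2 1a->3 1b->0 2a->0 2b->0 3a->0 3b->1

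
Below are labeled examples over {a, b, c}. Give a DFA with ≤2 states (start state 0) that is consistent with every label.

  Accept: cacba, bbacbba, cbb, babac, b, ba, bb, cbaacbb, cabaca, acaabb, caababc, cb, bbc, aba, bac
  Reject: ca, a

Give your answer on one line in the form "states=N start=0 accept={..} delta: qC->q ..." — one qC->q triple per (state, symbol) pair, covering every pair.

Fold the examples into a partial DFA from state 0: repeatedly fix the first undefined (state, symbol) met by the shortest-then-alphabetical prefix, trying targets in increasing order and rejecting any under which an Accept and a Reject string meet in one state with the same remainder; add a state when all current targets are rejected. Accepting states are where Accept strings end.
a: 0a undefined. 0a->0: ok.
b: 0b undefined. 0b->0: no, b/a meet in 0. Open state 1: 0b->1.
c: 0c undefined. 0c->0: ok.
ba: 1a undefined. 1a->0: no, cacba/ca meet in 0. 1a->1: ok.
bb: 1b undefined. 1b->0: no, bbacbba/ca meet in 0. 1b->1: ok.
bac: 1c undefined. 1c->0: no, babac/ca meet in 0. 1c->1: ok.
All examples now run through 2 states with every (state, symbol) defined. Accept strings end in {1}, Reject strings end in {0}; accept={1}.

states=2 start=0 accept={1} delta: 0a->0 0b->1 0c->0 1a->1 1b->1 1c->1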